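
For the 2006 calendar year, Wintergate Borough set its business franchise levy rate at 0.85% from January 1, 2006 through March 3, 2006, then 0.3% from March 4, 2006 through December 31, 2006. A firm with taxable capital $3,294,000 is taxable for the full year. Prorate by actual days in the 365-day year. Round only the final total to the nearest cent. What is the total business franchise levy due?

January 1 – March 3, 2006: 62 days at 0.85% → $3,294,000 × 0.85% × 62/365 = $4,755.9945
March 4 – December 31, 2006: 303 days at 0.3% → $3,294,000 × 0.3% × 303/365 = $8,203.4137
Total = $12,959.4082

$12,959.41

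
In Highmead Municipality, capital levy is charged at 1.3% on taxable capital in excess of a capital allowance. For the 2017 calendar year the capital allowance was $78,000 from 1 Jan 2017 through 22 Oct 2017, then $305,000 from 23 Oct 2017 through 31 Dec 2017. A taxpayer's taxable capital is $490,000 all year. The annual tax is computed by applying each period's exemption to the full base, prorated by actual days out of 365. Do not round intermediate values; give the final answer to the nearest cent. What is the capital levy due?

$4,790.05

1 Jan – 22 Oct 2017: 295 days, exemption $78,000 → ($490,000 − $78,000) × 1.3% × 295/365 = $4,328.8219
23 Oct – 31 Dec 2017: 70 days, exemption $305,000 → ($490,000 − $305,000) × 1.3% × 70/365 = $461.2329
Total = $4,790.0548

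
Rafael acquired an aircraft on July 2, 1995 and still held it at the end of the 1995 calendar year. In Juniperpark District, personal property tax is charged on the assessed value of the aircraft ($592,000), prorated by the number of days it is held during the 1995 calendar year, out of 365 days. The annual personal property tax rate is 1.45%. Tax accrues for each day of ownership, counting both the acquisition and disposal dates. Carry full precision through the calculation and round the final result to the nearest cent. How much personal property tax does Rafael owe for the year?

$4,303.76

Days held (July 2 – December 31, 1995): 183 out of 365
Tax = $592,000 × 1.45% × 183/365 = $4,303.7589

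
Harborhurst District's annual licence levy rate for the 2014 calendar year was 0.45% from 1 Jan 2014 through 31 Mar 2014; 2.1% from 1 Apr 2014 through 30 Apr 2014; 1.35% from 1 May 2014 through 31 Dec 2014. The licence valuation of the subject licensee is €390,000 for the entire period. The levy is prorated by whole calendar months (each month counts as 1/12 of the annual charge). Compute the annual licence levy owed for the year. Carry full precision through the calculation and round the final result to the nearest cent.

€4,631.25

1 Jan – 31 Mar 2014: 3 months at 0.45% → €390,000 × 0.45% × 3/12 = €438.7500
1 Apr – 30 Apr 2014: 1 month at 2.1% → €390,000 × 2.1% × 1/12 = €682.5000
1 May – 31 Dec 2014: 8 months at 1.35% → €390,000 × 1.35% × 8/12 = €3,510.0000
Total = €4,631.2500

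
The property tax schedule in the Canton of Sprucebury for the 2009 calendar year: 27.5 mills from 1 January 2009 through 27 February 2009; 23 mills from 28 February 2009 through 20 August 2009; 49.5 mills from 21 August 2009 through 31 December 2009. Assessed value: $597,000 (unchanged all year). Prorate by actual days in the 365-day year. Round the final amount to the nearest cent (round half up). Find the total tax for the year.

$19,922.63

1 January – 27 February 2009: 58 days at 27.5 mills → $597,000 × 2.75% × 58/365 = $2,608.8082
28 February – 20 August 2009: 174 days at 23 mills → $597,000 × 2.3% × 174/365 = $6,545.7370
21 August – 31 December 2009: 133 days at 49.5 mills → $597,000 × 4.95% × 133/365 = $10,768.0808
Total = $19,922.6260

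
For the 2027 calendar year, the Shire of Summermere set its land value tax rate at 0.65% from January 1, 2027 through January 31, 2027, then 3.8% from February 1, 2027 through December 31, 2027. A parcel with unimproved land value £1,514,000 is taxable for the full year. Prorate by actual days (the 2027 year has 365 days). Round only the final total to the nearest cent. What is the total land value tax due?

£53,481.53

January 1 – January 31, 2027: 31 days at 0.65% → £1,514,000 × 0.65% × 31/365 = £835.8110
February 1 – December 31, 2027: 334 days at 3.8% → £1,514,000 × 3.8% × 334/365 = £52,645.7205
Total = £53,481.5315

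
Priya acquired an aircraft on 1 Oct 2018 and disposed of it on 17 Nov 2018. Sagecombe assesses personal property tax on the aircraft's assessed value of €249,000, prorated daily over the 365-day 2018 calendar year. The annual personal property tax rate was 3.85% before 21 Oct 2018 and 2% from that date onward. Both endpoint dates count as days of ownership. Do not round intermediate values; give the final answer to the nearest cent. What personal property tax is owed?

1 Oct – 20 Oct 2018: 20 days at 3.85% → €249,000 × 3.85% × 20/365 = €525.2877
21 Oct – 17 Nov 2018: 28 days at 2% → €249,000 × 2% × 28/365 = €382.0274
Total = €907.3151

€907.32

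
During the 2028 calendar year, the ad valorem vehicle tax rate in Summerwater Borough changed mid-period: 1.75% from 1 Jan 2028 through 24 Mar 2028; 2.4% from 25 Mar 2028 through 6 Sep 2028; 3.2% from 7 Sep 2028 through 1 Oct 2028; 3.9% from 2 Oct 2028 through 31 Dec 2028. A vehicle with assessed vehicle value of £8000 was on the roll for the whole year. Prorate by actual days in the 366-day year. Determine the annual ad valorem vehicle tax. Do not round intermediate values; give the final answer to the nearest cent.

£214.27

1 Jan – 24 Mar 2028: 84 days at 1.75% → £8000 × 1.75% × 84/366 = £32.1311
25 Mar – 6 Sep 2028: 166 days at 2.4% → £8000 × 2.4% × 166/366 = £87.0820
7 Sep – 1 Oct 2028: 25 days at 3.2% → £8000 × 3.2% × 25/366 = £17.4863
2 Oct – 31 Dec 2028: 91 days at 3.9% → £8000 × 3.9% × 91/366 = £77.5738
Total = £214.2732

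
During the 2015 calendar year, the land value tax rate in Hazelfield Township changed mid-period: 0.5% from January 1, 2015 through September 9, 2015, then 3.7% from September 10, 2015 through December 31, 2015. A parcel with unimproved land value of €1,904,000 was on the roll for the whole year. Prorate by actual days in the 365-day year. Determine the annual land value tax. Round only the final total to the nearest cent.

€28,382.64

January 1 – September 9, 2015: 252 days at 0.5% → €1,904,000 × 0.5% × 252/365 = €6,572.7123
September 10 – December 31, 2015: 113 days at 3.7% → €1,904,000 × 3.7% × 113/365 = €21,809.9288
Total = €28,382.6411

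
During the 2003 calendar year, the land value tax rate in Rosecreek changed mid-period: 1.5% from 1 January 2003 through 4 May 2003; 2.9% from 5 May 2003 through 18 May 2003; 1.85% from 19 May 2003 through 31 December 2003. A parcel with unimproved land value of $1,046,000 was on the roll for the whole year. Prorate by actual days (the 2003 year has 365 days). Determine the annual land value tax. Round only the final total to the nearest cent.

1 January – 4 May 2003: 124 days at 1.5% → $1,046,000 × 1.5% × 124/365 = $5,330.3014
5 May – 18 May 2003: 14 days at 2.9% → $1,046,000 × 2.9% × 14/365 = $1,163.4959
19 May – 31 December 2003: 227 days at 1.85% → $1,046,000 × 1.85% × 227/365 = $12,034.7315
Total = $18,528.5288

$18,528.53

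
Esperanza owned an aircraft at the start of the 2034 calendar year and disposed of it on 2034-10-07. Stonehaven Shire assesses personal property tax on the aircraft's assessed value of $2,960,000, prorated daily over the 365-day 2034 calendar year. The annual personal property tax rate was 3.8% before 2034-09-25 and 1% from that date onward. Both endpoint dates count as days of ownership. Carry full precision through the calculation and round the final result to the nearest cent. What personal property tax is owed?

$83,334.14

2034-01-01 to 2034-09-24: 267 days at 3.8% → $2,960,000 × 3.8% × 267/365 = $82,279.8904
2034-09-25 to 2034-10-07: 13 days at 1% → $2,960,000 × 1% × 13/365 = $1,054.2466
Total = $83,334.1370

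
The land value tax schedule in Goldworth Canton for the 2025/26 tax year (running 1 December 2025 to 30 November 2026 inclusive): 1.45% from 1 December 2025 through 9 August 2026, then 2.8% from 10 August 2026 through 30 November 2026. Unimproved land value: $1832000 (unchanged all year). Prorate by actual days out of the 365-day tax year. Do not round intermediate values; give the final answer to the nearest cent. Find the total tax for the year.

1 December 2025 – 9 August 2026: 252 days at 1.45% → $1832000 × 1.45% × 252/365 = $18340.0767
10 August – 30 November 2026: 113 days at 2.8% → $1832000 × 2.8% × 113/365 = $15880.6795
Total = $34220.7562

$34220.76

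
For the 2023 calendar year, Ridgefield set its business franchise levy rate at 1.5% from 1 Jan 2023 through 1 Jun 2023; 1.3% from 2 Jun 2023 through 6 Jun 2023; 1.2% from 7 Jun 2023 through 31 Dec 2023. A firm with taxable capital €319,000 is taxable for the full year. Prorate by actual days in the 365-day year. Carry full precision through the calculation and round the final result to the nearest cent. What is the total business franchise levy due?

1 Jan – 1 Jun 2023: 152 days at 1.5% → €319,000 × 1.5% × 152/365 = €1,992.6575
2 Jun – 6 Jun 2023: 5 days at 1.3% → €319,000 × 1.3% × 5/365 = €56.8082
7 Jun – 31 Dec 2023: 208 days at 1.2% → €319,000 × 1.2% × 208/365 = €2,181.4356
Total = €4,230.9014

€4,230.90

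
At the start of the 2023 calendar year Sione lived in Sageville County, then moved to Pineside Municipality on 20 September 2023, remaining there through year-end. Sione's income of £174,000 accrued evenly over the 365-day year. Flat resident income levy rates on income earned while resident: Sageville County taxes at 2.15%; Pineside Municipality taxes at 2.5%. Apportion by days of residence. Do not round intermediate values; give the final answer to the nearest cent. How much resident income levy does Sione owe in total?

£3,912.85

Sageville County, 1 January – 19 September 2023: 262 days → £174,000 × 2.15% × 262/365 = £2,685.3205
Pineside Municipality, 20 September – 31 December 2023: 103 days → £174,000 × 2.5% × 103/365 = £1,227.5342
Total = £3,912.8548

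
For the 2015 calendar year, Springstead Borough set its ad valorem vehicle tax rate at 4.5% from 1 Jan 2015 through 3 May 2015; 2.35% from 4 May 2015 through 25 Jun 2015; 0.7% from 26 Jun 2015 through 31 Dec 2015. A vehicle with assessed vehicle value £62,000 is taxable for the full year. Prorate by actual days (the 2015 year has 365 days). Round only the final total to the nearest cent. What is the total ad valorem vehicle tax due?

1 Jan – 3 May 2015: 123 days at 4.5% → £62,000 × 4.5% × 123/365 = £940.1918
4 May – 25 Jun 2015: 53 days at 2.35% → £62,000 × 2.35% × 53/365 = £211.5644
26 Jun – 31 Dec 2015: 189 days at 0.7% → £62,000 × 0.7% × 189/365 = £224.7288
Total = £1,376.4849

£1,376.48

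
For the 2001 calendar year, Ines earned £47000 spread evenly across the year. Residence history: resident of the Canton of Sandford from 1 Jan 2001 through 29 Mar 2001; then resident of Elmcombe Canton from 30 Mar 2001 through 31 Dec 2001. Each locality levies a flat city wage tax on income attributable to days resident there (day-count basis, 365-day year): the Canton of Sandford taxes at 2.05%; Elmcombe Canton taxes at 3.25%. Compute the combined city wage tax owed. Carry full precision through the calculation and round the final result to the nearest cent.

£1391.52

The Canton of Sandford, 1 Jan – 29 Mar 2001: 88 days → £47000 × 2.05% × 88/365 = £232.2959
Elmcombe Canton, 30 Mar – 31 Dec 2001: 277 days → £47000 × 3.25% × 277/365 = £1159.2260
Total = £1391.5219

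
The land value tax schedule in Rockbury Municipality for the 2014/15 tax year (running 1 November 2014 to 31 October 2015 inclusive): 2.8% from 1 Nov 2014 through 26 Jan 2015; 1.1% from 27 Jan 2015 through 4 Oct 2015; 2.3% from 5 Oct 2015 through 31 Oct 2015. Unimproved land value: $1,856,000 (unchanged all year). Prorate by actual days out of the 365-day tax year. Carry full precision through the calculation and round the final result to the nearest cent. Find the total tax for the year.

1 Nov 2014 – 26 Jan 2015: 87 days at 2.8% → $1,856,000 × 2.8% × 87/365 = $12,386.8932
27 Jan – 4 Oct 2015: 251 days at 1.1% → $1,856,000 × 1.1% × 251/365 = $14,039.4959
5 Oct – 31 Oct 2015: 27 days at 2.3% → $1,856,000 × 2.3% × 27/365 = $3,157.7425
Total = $29,584.1315

$29,584.13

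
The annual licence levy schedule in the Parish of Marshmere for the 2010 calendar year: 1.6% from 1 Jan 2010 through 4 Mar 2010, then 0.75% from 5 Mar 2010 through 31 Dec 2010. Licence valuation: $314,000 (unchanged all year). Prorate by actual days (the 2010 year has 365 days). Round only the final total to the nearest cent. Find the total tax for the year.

$2,815.68

1 Jan – 4 Mar 2010: 63 days at 1.6% → $314,000 × 1.6% × 63/365 = $867.1562
5 Mar – 31 Dec 2010: 302 days at 0.75% → $314,000 × 0.75% × 302/365 = $1,948.5205
Total = $2,815.6767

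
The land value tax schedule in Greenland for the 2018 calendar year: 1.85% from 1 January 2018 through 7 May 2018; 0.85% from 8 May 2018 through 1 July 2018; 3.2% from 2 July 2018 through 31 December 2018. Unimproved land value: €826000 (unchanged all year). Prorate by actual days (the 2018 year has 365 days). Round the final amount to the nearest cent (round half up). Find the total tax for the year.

1 January – 7 May 2018: 127 days at 1.85% → €826000 × 1.85% × 127/365 = €5316.9507
8 May – 1 July 2018: 55 days at 0.85% → €826000 × 0.85% × 55/365 = €1057.9589
2 July – 31 December 2018: 183 days at 3.2% → €826000 × 3.2% × 183/365 = €13252.2082
Total = €19627.1178

€19627.12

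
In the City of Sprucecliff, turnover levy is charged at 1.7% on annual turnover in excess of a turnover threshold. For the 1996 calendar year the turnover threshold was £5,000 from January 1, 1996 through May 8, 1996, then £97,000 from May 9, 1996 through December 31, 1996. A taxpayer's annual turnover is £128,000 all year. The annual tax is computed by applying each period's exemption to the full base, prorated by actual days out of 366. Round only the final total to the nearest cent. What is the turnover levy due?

£1,078.25

January 1 – May 8, 1996: 129 days, exemption £5,000 → (£128,000 − £5,000) × 1.7% × 129/366 = £736.9918
May 9 – December 31, 1996: 237 days, exemption £97,000 → (£128,000 − £97,000) × 1.7% × 237/366 = £341.2541
Total = £1,078.2459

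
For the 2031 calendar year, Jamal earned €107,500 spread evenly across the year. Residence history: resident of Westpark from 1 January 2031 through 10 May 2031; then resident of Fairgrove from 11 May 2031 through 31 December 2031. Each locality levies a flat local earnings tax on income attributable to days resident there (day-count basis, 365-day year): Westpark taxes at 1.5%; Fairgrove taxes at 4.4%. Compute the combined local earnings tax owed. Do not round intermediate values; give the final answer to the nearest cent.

Westpark, 1 January – 10 May 2031: 130 days → €107,500 × 1.5% × 130/365 = €574.3151
Fairgrove, 11 May – 31 December 2031: 235 days → €107,500 × 4.4% × 235/365 = €3,045.3425
Total = €3,619.6575

€3,619.66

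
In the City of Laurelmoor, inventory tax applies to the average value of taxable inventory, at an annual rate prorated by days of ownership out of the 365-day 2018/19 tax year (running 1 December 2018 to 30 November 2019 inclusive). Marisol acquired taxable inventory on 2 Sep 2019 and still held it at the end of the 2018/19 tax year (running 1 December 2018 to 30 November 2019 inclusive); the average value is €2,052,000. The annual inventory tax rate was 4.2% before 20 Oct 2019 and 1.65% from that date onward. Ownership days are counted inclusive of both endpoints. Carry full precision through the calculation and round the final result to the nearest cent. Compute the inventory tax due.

2 Sep – 19 Oct 2019: 48 days at 4.2% → €2,052,000 × 4.2% × 48/365 = €11,333.7863
20 Oct – 30 Nov 2019: 42 days at 1.65% → €2,052,000 × 1.65% × 42/365 = €3,895.9890
Total = €15,229.7753

€15,229.78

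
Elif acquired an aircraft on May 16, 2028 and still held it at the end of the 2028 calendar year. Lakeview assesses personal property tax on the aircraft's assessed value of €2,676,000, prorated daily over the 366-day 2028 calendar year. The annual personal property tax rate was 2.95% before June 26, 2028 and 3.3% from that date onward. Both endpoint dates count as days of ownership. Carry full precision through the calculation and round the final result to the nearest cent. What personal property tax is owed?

May 16 – June 25, 2028: 41 days at 2.95% → €2,676,000 × 2.95% × 41/366 = €8,843.2295
June 26 – December 31, 2028: 189 days at 3.3% → €2,676,000 × 3.3% × 189/366 = €45,601.6721
Total = €54,444.9016

€54,444.90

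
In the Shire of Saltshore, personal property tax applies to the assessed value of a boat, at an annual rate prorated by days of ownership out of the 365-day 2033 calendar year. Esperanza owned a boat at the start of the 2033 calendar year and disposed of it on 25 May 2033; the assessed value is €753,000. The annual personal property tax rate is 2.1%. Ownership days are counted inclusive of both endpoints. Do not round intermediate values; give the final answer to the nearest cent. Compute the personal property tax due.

€6,281.88

Days held (1 January – 25 May 2033): 145 out of 365
Tax = €753,000 × 2.1% × 145/365 = €6,281.8767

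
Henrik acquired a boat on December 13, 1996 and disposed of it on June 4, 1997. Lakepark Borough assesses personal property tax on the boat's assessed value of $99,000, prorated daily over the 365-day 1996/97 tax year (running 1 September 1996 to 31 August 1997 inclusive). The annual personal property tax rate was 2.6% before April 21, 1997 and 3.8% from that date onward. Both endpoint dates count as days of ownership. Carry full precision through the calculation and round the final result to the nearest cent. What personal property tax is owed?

$1,373.52

December 13, 1996 – April 20, 1997: 129 days at 2.6% → $99,000 × 2.6% × 129/365 = $909.7151
April 21 – June 4, 1997: 45 days at 3.8% → $99,000 × 3.8% × 45/365 = $463.8082
Total = $1,373.5233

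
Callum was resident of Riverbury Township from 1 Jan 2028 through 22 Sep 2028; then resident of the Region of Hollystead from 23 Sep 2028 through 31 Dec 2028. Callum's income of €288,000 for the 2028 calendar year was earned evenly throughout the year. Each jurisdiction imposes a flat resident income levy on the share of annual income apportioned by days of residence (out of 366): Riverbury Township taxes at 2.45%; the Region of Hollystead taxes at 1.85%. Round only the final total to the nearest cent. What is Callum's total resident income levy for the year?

Riverbury Township, 1 Jan – 22 Sep 2028: 266 days → €288,000 × 2.45% × 266/366 = €5,128.1311
The Region of Hollystead, 23 Sep – 31 Dec 2028: 100 days → €288,000 × 1.85% × 100/366 = €1,455.7377
Total = €6,583.8689

€6,583.87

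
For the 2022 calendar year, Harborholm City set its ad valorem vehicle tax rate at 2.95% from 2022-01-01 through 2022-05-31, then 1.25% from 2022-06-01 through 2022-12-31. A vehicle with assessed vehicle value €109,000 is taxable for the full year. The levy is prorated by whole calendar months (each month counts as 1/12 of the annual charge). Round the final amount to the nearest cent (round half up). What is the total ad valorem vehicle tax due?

€2,134.58

2022-01-01 to 2022-05-31: 5 months at 2.95% → €109,000 × 2.95% × 5/12 = €1,339.7917
2022-06-01 to 2022-12-31: 7 months at 1.25% → €109,000 × 1.25% × 7/12 = €794.7917
Total = €2,134.5833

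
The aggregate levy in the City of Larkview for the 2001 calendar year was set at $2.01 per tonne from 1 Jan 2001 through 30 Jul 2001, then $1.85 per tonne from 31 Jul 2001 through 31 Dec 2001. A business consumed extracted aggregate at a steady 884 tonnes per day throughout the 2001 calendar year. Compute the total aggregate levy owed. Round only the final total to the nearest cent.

$626764.84

1 Jan – 30 Jul 2001: 211 days × 884 tonnes/day = 186,524 tonnes at $2.01/tonne → $374913.24
31 Jul – 31 Dec 2001: 154 days × 884 tonnes/day = 136,136 tonnes at $1.85/tonne → $251851.60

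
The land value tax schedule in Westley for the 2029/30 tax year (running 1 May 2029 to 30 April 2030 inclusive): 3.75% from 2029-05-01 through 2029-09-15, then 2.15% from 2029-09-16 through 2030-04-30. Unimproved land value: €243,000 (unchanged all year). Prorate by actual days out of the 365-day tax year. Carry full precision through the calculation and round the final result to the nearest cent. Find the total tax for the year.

2029-05-01 to 2029-09-15: 138 days at 3.75% → €243,000 × 3.75% × 138/365 = €3,445.2740
2029-09-16 to 2030-04-30: 227 days at 2.15% → €243,000 × 2.15% × 227/365 = €3,249.2096
Total = €6,694.4836

€6,694.48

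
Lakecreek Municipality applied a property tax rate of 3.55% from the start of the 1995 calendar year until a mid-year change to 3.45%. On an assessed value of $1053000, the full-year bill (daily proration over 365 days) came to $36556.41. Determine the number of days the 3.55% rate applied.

Let d = days at the first rate; then 365 − d days at the second rate.
$1053000 × [3.55%·d + 3.45%·(365−d)] / 365 = $36556.41
Solving gives d = 79, so the new rate took effect on 21 Mar 1995.

79 days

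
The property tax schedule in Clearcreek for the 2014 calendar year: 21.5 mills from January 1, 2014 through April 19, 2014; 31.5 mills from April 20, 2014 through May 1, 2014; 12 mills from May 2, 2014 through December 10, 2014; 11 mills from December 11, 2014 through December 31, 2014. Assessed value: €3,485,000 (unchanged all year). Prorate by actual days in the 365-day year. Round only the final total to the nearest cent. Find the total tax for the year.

January 1 – April 19, 2014: 109 days at 21.5 mills → €3,485,000 × 2.15% × 109/365 = €22,375.6096
April 20 – May 1, 2014: 12 days at 31.5 mills → €3,485,000 × 3.15% × 12/365 = €3,609.1233
May 2 – December 10, 2014: 223 days at 12 mills → €3,485,000 × 1.2% × 223/365 = €25,550.3014
December 11 – December 31, 2014: 21 days at 11 mills → €3,485,000 × 1.1% × 21/365 = €2,205.5753
Total = €53,740.6096

€53,740.61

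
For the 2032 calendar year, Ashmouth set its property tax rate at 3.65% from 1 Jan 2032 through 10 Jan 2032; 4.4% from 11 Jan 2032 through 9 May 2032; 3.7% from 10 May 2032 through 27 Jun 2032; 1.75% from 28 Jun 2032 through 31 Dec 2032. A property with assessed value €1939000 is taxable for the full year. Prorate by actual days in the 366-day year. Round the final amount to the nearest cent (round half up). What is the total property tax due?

1 Jan – 10 Jan 2032: 10 days at 3.65% → €1939000 × 3.65% × 10/366 = €1933.7022
11 Jan – 9 May 2032: 120 days at 4.4% → €1939000 × 4.4% × 120/366 = €27972.4590
10 May – 27 Jun 2032: 49 days at 3.7% → €1939000 × 3.7% × 49/366 = €9604.9372
28 Jun – 31 Dec 2032: 187 days at 1.75% → €1939000 × 1.75% × 187/366 = €17337.0970
Total = €56848.1954

€56848.20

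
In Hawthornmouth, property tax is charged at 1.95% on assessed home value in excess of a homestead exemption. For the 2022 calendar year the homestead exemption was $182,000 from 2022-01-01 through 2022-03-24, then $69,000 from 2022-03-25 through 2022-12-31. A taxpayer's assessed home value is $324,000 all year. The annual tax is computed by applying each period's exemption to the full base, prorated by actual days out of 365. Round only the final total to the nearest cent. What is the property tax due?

2022-01-01 to 2022-03-24: 83 days, exemption $182,000 → ($324,000 − $182,000) × 1.95% × 83/365 = $629.6630
2022-03-25 to 2022-12-31: 282 days, exemption $69,000 → ($324,000 − $69,000) × 1.95% × 282/365 = $3,841.7671
Total = $4,471.4301

$4,471.43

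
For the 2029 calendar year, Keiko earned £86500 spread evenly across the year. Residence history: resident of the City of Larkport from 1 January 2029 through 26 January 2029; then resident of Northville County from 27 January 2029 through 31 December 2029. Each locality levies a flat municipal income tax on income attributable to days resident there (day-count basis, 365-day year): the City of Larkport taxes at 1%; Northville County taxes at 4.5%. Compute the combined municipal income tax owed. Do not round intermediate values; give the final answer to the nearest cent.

£3676.84

The City of Larkport, 1 January – 26 January 2029: 26 days → £86500 × 1% × 26/365 = £61.6164
Northville County, 27 January – 31 December 2029: 339 days → £86500 × 4.5% × 339/365 = £3615.2260
Total = £3676.8425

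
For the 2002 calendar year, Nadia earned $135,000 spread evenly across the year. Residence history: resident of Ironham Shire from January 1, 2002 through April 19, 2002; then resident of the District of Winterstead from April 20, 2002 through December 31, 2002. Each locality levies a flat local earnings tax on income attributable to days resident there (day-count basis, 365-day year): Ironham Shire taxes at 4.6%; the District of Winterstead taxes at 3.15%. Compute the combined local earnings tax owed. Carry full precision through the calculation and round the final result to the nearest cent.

$4,837.07

Ironham Shire, January 1 – April 19, 2002: 109 days → $135,000 × 4.6% × 109/365 = $1,854.4932
The District of Winterstead, April 20 – December 31, 2002: 256 days → $135,000 × 3.15% × 256/365 = $2,982.5753
Total = $4,837.0685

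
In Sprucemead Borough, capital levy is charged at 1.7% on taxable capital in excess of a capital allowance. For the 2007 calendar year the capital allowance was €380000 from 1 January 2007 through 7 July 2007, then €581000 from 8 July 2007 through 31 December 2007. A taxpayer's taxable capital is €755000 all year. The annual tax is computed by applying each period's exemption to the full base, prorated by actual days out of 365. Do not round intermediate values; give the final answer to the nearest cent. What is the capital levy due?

€4717.99

1 January – 7 July 2007: 188 days, exemption €380000 → (€755000 − €380000) × 1.7% × 188/365 = €3283.5616
8 July – 31 December 2007: 177 days, exemption €581000 → (€755000 − €581000) × 1.7% × 177/365 = €1434.4274
Total = €4717.9890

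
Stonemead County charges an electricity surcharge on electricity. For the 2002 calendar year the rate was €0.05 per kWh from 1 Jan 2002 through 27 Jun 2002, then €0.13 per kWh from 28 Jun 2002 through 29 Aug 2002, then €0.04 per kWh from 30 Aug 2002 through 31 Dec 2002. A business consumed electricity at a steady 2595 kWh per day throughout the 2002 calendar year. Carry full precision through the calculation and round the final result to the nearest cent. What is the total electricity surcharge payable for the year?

1 Jan – 27 Jun 2002: 178 days × 2595 kWh/day = 461,910 kWh at €0.05/kWh → €23,095.50
28 Jun – 29 Aug 2002: 63 days × 2595 kWh/day = 163,485 kWh at €0.13/kWh → €21,253.05
30 Aug – 31 Dec 2002: 124 days × 2595 kWh/day = 321,780 kWh at €0.04/kWh → €12,871.20

€57,219.75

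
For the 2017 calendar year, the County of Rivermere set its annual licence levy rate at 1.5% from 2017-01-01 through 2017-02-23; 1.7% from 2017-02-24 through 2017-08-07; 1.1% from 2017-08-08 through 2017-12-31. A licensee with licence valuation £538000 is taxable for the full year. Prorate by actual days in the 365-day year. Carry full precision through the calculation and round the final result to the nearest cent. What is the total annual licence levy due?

£7695.61

2017-01-01 to 2017-02-23: 54 days at 1.5% → £538000 × 1.5% × 54/365 = £1193.9178
2017-02-24 to 2017-08-07: 165 days at 1.7% → £538000 × 1.7% × 165/365 = £4134.4932
2017-08-08 to 2017-12-31: 146 days at 1.1% → £538000 × 1.1% × 146/365 = £2367.2000
Total = £7695.6110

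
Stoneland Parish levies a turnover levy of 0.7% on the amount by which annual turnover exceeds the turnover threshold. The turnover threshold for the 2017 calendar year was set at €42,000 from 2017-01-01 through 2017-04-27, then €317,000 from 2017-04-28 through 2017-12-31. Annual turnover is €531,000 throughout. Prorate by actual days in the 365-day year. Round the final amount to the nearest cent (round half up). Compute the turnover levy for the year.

2017-01-01 to 2017-04-27: 117 days, exemption €42,000 → (€531,000 − €42,000) × 0.7% × 117/365 = €1,097.2356
2017-04-28 to 2017-12-31: 248 days, exemption €317,000 → (€531,000 − €317,000) × 0.7% × 248/365 = €1,017.8192
Total = €2,115.0548

€2,115.05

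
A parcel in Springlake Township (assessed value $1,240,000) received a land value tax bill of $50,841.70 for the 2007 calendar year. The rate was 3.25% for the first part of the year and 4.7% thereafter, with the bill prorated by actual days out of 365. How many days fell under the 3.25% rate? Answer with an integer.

151 days

Let d = days at the first rate; then 365 − d days at the second rate.
$1,240,000 × [3.25%·d + 4.7%·(365−d)] / 365 = $50,841.70
Solving gives d = 151, so the new rate took effect on June 1, 2007.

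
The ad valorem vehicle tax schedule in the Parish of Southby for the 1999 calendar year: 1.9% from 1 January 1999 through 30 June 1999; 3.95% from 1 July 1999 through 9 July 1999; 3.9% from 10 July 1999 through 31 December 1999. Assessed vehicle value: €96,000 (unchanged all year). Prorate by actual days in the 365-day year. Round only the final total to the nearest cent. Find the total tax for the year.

€2,793.07

1 January – 30 June 1999: 181 days at 1.9% → €96,000 × 1.9% × 181/365 = €904.5041
1 July – 9 July 1999: 9 days at 3.95% → €96,000 × 3.95% × 9/365 = €93.5014
10 July – 31 December 1999: 175 days at 3.9% → €96,000 × 3.9% × 175/365 = €1,795.0685
Total = €2,793.0740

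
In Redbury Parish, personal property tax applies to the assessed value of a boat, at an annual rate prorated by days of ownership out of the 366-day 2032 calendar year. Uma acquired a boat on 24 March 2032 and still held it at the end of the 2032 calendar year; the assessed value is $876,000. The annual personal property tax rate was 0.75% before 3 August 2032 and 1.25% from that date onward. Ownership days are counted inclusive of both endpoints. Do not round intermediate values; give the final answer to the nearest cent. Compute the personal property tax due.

$6,887.13

24 March – 2 August 2032: 132 days at 0.75% → $876,000 × 0.75% × 132/366 = $2,369.5082
3 August – 31 December 2032: 151 days at 1.25% → $876,000 × 1.25% × 151/366 = $4,517.6230
Total = $6,887.1311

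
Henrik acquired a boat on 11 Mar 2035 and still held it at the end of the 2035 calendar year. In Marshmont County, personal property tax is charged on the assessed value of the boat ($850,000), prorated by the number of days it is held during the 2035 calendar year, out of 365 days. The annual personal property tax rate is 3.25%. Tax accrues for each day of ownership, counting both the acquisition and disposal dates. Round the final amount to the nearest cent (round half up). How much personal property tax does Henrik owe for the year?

Days held (11 Mar – 31 Dec 2035): 296 out of 365
Tax = $850,000 × 3.25% × 296/365 = $22,402.7397

$22,402.74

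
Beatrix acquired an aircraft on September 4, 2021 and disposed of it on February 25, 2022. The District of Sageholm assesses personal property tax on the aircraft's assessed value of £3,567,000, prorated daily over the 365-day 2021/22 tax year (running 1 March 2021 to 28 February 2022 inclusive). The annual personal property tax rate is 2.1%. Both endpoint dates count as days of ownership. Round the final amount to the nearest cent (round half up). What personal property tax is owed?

Days held (September 4, 2021 – February 25, 2022): 175 out of 365
Tax = £3,567,000 × 2.1% × 175/365 = £35,914.3151

£35,914.32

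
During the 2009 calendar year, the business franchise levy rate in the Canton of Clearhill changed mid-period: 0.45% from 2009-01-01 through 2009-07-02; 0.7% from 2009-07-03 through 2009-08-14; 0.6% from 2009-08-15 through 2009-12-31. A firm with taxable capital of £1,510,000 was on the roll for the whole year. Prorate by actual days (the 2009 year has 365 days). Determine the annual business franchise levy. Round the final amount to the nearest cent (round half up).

£8,102.29

2009-01-01 to 2009-07-02: 183 days at 0.45% → £1,510,000 × 0.45% × 183/365 = £3,406.8082
2009-07-03 to 2009-08-14: 43 days at 0.7% → £1,510,000 × 0.7% × 43/365 = £1,245.2329
2009-08-15 to 2009-12-31: 139 days at 0.6% → £1,510,000 × 0.6% × 139/365 = £3,450.2466
Total = £8,102.2877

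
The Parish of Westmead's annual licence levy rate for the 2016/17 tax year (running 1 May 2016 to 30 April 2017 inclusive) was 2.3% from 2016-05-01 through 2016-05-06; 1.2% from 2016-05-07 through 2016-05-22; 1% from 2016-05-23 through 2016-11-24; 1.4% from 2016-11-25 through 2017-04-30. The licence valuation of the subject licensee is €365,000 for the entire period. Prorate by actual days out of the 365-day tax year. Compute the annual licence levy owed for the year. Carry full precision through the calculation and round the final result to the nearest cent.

2016-05-01 to 2016-05-06: 6 days at 2.3% → €365,000 × 2.3% × 6/365 = €138.0000
2016-05-07 to 2016-05-22: 16 days at 1.2% → €365,000 × 1.2% × 16/365 = €192.0000
2016-05-23 to 2016-11-24: 186 days at 1% → €365,000 × 1% × 186/365 = €1,860.0000
2016-11-25 to 2017-04-30: 157 days at 1.4% → €365,000 × 1.4% × 157/365 = €2,198.0000
Total = €4,388.0000

€4,388.00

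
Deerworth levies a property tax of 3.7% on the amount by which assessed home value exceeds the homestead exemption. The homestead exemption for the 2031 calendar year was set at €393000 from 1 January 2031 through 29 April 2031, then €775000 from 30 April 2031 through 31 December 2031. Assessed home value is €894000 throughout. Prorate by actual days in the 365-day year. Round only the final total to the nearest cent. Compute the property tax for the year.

€9011.07

1 January – 29 April 2031: 119 days, exemption €393000 → (€894000 − €393000) × 3.7% × 119/365 = €6043.5699
30 April – 31 December 2031: 246 days, exemption €775000 → (€894000 − €775000) × 3.7% × 246/365 = €2967.5014
Total = €9011.0712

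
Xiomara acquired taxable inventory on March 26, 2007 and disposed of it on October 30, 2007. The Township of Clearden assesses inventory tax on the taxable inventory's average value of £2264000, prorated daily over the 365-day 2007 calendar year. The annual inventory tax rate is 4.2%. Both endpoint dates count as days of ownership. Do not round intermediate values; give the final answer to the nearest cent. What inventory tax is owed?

Days held (March 26 – October 30, 2007): 219 out of 365
Tax = £2264000 × 4.2% × 219/365 = £57052.8000

£57052.80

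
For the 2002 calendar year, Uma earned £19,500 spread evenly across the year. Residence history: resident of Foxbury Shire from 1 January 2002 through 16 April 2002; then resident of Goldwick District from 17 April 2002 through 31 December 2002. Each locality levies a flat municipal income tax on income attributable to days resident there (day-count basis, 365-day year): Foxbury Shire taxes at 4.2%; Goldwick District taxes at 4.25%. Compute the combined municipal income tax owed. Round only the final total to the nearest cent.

Foxbury Shire, 1 January – 16 April 2002: 106 days → £19,500 × 4.2% × 106/365 = £237.8466
Goldwick District, 17 April – 31 December 2002: 259 days → £19,500 × 4.25% × 259/365 = £588.0719
Total = £825.9185

£825.92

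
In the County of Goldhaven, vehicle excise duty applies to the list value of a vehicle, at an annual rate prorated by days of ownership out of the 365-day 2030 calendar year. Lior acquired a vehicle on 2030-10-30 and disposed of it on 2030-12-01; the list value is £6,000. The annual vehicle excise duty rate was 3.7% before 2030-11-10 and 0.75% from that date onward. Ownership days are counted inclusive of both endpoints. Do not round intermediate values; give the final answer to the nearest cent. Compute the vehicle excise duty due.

2030-10-30 to 2030-11-09: 11 days at 3.7% → £6,000 × 3.7% × 11/365 = £6.6904
2030-11-10 to 2030-12-01: 22 days at 0.75% → £6,000 × 0.75% × 22/365 = £2.7123
Total = £9.4027

£9.40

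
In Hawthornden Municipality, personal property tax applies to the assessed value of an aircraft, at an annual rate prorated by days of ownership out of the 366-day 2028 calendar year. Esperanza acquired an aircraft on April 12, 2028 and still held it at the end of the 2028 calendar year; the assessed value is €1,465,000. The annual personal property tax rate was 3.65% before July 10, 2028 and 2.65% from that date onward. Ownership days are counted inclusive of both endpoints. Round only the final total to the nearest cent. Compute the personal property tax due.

April 12 – July 9, 2028: 89 days at 3.65% → €1,465,000 × 3.65% × 89/366 = €13,002.8757
July 10 – December 31, 2028: 175 days at 2.65% → €1,465,000 × 2.65% × 175/366 = €18,562.6708
Total = €31,565.5464

€31,565.55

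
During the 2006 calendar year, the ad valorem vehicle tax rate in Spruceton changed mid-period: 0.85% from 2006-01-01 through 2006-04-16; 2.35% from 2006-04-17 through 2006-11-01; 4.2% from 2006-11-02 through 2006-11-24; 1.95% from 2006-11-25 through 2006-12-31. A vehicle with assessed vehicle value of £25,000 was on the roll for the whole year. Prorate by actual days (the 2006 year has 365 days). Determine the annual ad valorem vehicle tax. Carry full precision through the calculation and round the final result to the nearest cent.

2006-01-01 to 2006-04-16: 106 days at 0.85% → £25,000 × 0.85% × 106/365 = £61.7123
2006-04-17 to 2006-11-01: 199 days at 2.35% → £25,000 × 2.35% × 199/365 = £320.3082
2006-11-02 to 2006-11-24: 23 days at 4.2% → £25,000 × 4.2% × 23/365 = £66.1644
2006-11-25 to 2006-12-31: 37 days at 1.95% → £25,000 × 1.95% × 37/365 = £49.4178
Total = £497.6027

£497.60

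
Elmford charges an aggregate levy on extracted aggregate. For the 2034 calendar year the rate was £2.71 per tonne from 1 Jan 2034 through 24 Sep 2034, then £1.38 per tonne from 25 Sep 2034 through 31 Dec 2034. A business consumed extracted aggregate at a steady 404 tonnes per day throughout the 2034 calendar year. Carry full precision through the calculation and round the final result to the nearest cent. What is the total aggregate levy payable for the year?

1 Jan – 24 Sep 2034: 267 days × 404 tonnes/day = 107,868 tonnes at £2.71/tonne → £292322.28
25 Sep – 31 Dec 2034: 98 days × 404 tonnes/day = 39,592 tonnes at £1.38/tonne → £54636.96

£346959.24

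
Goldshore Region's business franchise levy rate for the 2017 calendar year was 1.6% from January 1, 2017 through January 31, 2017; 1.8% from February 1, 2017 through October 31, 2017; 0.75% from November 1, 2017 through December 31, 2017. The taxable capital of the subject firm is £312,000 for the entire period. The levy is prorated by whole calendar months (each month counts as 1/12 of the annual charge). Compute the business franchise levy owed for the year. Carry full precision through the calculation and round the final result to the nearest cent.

January 1 – January 31, 2017: 1 month at 1.6% → £312,000 × 1.6% × 1/12 = £416.0000
February 1 – October 31, 2017: 9 months at 1.8% → £312,000 × 1.8% × 9/12 = £4,212.0000
November 1 – December 31, 2017: 2 months at 0.75% → £312,000 × 0.75% × 2/12 = £390.0000
Total = £5,018.0000

£5,018.00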